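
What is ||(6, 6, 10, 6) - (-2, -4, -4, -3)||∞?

max(|x_i - y_i|) = max(|6 - (-2)|, |6 - (-4)|, |10 - (-4)|, |6 - (-3)|) = max(8, 10, 14, 9) = 14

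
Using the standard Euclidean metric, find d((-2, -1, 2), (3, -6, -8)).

√(Σ(x_i - y_i)²) = √((-2 - 3)² + (-1 - (-6))² + (2 - (-8))²)
= √((-5)² + 5² + 10²) = √(25 + 25 + 100) = √150 ≈ 12.2474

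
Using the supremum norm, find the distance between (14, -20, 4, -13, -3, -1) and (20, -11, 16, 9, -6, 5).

max(|x_i - y_i|) = max(|14 - 20|, |-20 - (-11)|, |4 - 16|, |-13 - 9|, |-3 - (-6)|, |-1 - 5|) = max(6, 9, 12, 22, 3, 6) = 22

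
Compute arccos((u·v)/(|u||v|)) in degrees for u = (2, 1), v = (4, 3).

With u = (2, 1), v = (4, 3):
u·v = 2·4 + 1·3 = 8 + 3 = 11.
|u| = √(2² + 1²) = √5, |v| = √(4² + 3²) = √25, so |u||v| = √(5·25) = √125.
cos θ = (u·v)/(|u||v|) = 11/√125 ≈ 0.98387
θ = arccos(0.98387) ≈ 10.3°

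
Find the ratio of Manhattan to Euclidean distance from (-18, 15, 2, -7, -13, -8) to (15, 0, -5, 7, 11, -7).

L1 = |-18 - 15| + |15 - 0| + |2 - (-5)| + |-7 - 7| + |-13 - 11| + |-8 - (-7)| = 33 + 15 + 7 + 14 + 24 + 1 = 94
L2 = √(33² + 15² + 7² + 14² + 24² + 1²) = √2136 ≈ 46.2169
L1 ≥ L2 always (equality iff movement is along one axis); L1 > L2 here.
Ratio L1/L2 = 94/√2136 ≈ 2.0339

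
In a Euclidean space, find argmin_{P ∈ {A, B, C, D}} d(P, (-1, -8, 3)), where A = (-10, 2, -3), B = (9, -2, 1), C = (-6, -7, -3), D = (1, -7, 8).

Distances: d(A) ≈ 14.7309, d(B) ≈ 11.8322, d(C) ≈ 7.874, d(D) ≈ 5.4772. Nearest: D = (1, -7, 8) with distance 5.4772.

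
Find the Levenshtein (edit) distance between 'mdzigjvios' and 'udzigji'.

Let D[i][j] be the edit distance between the first i characters of 'mdzigjvios' and the first j characters of 'udzigji', with D[i][0] = i, D[0][j] = j, and D[i][j] = D[i-1][j-1] if the characters match, else 1 + min(D[i-1][j], D[i][j-1], D[i-1][j-1]). Filling the table (rows: prefixes of 'mdzigjvios', columns: prefixes of 'udzigji'):
     ε  u  d  z  i  g  j  i
  ε  0  1  2  3  4  5  6  7
  m  1  1  2  3  4  5  6  7
  d  2  2  1  2  3  4  5  6
  z  3  3  2  1  2  3  4  5
  i  4  4  3  2  1  2  3  4
  g  5  5  4  3  2  1  2  3
  j  6  6  5  4  3  2  1  2
  v  7  7  6  5  4  3  2  2
  i  8  8  7  6  5  4  3  2
  o  9  9  8  7  6  5  4  3
  s 10 10  9  8  7  6  5  4
The bottom-right entry gives D[10][7] = 4, so no sequence of fewer than 4 edits works. Backtracking through the table gives one optimal edit sequence (4 edits):
  mdzigjvios → udzigjvios (sub m→u @1)
  udzigjvios → udzigjios (del v @7)
  udzigjios → udzigjis (del o @8)
  udzigjis → udzigji (del s @8)
Edit distance = 4.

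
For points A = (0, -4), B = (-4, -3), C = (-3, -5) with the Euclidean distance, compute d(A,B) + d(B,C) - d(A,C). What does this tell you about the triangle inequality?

d(A,B) = √(4² + 1²) = √17 ≈ 4.1231, d(B,C) = √(1² + 2²) = √5 ≈ 2.2361, d(A,C) = √(3² + 1²) = √10 ≈ 3.1623.
d(A,B) + d(B,C) - d(A,C) = 4.1231 + 2.2361 - 3.1623 = 6.3592 - 3.1623 = 3.1969 (to 4 decimal places). This is ≥ 0, so the triangle inequality holds for these points.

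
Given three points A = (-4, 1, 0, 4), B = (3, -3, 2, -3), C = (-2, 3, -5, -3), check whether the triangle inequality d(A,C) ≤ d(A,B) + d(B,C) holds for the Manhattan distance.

d(A,B) = 7 + 4 + 2 + 7 = 20, d(B,C) = 5 + 6 + 7 + 0 = 18, d(A,C) = 2 + 2 + 5 + 7 = 16.
d(A,C) = 16 ≤ 20 + 18 = 38. Triangle inequality is satisfied.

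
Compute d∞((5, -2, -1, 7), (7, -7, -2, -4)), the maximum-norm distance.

max(|x_i - y_i|) = max(|5 - 7|, |-2 - (-7)|, |-1 - (-2)|, |7 - (-4)|) = max(2, 5, 1, 11) = 11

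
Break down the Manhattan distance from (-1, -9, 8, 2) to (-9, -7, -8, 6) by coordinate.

Σ|x_i - y_i| = |-1 - (-9)| + |-9 - (-7)| + |8 - (-8)| + |2 - 6| = 8 + 2 + 16 + 4 = 30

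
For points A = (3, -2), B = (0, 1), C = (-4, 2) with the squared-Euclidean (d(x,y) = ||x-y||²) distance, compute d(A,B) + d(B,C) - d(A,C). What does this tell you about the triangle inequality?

d(A,B) = 3² + 3² = 18, d(B,C) = 4² + 1² = 17, d(A,C) = 7² + 4² = 65.
d(A,B) + d(B,C) - d(A,C) = 18 + 17 - 65 = 35 - 65 = -30. This is < 0, so the triangle inequality FAILS for these points (squared-Euclidean is not a metric).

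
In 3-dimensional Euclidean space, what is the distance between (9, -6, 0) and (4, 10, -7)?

√(Σ(x_i - y_i)²) = √((9 - 4)² + (-6 - 10)² + (0 - (-7))²)
= √(5² + (-16)² + 7²) = √(25 + 256 + 49) = √330 ≈ 18.1659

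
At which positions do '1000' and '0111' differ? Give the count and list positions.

Differing positions: 1, 2, 3, 4. Hamming distance = 4.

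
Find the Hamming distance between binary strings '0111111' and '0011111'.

Differing positions: 2. Hamming distance = 1.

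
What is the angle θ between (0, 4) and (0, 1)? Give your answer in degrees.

With u = (0, 4), v = (0, 1):
u·v = 0·0 + 4·1 = 0 + 4 = 4.
|u| = √(0² + 4²) = √16, |v| = √(0² + 1²) = √1, so |u||v| = √(16·1) = √16 = 4.
cos θ = (u·v)/(|u||v|) = 4/4 = 1 (the vectors are parallel, pointing the same way)
θ = arccos(1) = 0°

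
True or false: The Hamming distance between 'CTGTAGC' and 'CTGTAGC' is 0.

Differing positions: none. Hamming distance = 0, so the claim is true.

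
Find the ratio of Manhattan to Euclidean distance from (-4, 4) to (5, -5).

L1 = |-4 - 5| + |4 - (-5)| = 9 + 9 = 18
L2 = √(9² + 9²) = √162 ≈ 12.7279
L1 ≥ L2 always (equality iff movement is along one axis); L1 > L2 here.
Ratio L1/L2 = 18/√162 ≈ 1.4142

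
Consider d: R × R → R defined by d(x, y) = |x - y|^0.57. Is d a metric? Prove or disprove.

Yes. With 0 < p = 0.57 ≤ 1, d(x,y) = |x-y|^0.57 is a metric on R. Non-negativity and symmetry are immediate; |x-y|^0.57 = 0 ⟺ |x-y| = 0 ⟺ x = y. For the triangle inequality, the function t ↦ t^0.57 is subadditive on [0,∞) when p ≤ 1, so |x-z|^0.57 ≤ (|x-y| + |y-z|)^0.57 ≤ |x-y|^0.57 + |y-z|^0.57.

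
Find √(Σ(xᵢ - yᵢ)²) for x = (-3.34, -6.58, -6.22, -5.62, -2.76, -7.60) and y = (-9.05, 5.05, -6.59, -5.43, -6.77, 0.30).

√(Σ(x_i - y_i)²) = √((-3.34 - (-9.05))² + (-6.58 - 5.05)² + (-6.22 - (-6.59))² + (-5.62 - (-5.43))² + (-2.76 - (-6.77))² + (-7.6 - 0.3)²)
= √(5.71² + (-11.63)² + 0.37² + (-0.19)² + 4.01² + (-7.9)²) = √(32.6041 + 135.2569 + 0.1369 + 0.0361 + 16.0801 + 62.41) = √246.5241 ≈ 15.7011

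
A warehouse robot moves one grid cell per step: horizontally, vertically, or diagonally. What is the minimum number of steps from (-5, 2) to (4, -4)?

max(|x_i - y_i|) = max(|-5 - 4|, |2 - (-4)|) = max(9, 6) = 9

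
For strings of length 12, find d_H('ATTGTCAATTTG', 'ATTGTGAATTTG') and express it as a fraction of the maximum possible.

Differing positions: 6. Hamming distance = 1. The maximum possible Hamming distance for length-12 strings is 12, so d_H/12 = 1/12 ≈ 0.0833.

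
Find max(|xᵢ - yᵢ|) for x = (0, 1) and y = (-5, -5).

max(|x_i - y_i|) = max(|0 - (-5)|, |1 - (-5)|) = max(5, 6) = 6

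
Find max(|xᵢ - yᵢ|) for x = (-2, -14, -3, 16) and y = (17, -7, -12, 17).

max(|x_i - y_i|) = max(|-2 - 17|, |-14 - (-7)|, |-3 - (-12)|, |16 - 17|) = max(19, 7, 9, 1) = 19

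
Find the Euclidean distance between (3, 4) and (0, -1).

√(Σ(x_i - y_i)²) = √((3 - 0)² + (4 - (-1))²)
= √(3² + 5²) = √(9 + 25) = √34 ≈ 5.831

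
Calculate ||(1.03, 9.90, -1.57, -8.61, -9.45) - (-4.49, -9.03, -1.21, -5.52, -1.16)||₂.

√(Σ(x_i - y_i)²) = √((1.03 - (-4.49))² + (9.9 - (-9.03))² + (-1.57 - (-1.21))² + (-8.61 - (-5.52))² + (-9.45 - (-1.16))²)
= √(5.52² + 18.93² + (-0.36)² + (-3.09)² + (-8.29)²) = √(30.4704 + 358.3449 + 0.1296 + 9.5481 + 68.7241) = √467.2171 ≈ 21.6152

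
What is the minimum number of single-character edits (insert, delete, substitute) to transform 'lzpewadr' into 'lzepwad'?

Let D[i][j] be the edit distance between the first i characters of 'lzpewadr' and the first j characters of 'lzepwad', with D[i][0] = i, D[0][j] = j, and D[i][j] = D[i-1][j-1] if the characters match, else 1 + min(D[i-1][j], D[i][j-1], D[i-1][j-1]). Filling the table (rows: prefixes of 'lzpewadr', columns: prefixes of 'lzepwad'):
     ε  l  z  e  p  w  a  d
  ε  0  1  2  3  4  5  6  7
  l  1  0  1  2  3  4  5  6
  z  2  1  0  1  2  3  4  5
  p  3  2  1  1  1  2  3  4
  e  4  3  2  1  2  2  3  4
  w  5  4  3  2  2  2  3  4
  a  6  5  4  3  3  3  2  3
  d  7  6  5  4  4  4  3  2
  r  8  7  6  5  5  5  4  3
The bottom-right entry gives D[8][7] = 3, so no sequence of fewer than 3 edits works. Backtracking through the table gives one optimal edit sequence (3 edits):
  lzpewadr → lzeewadr (sub p→e @3)
  lzeewadr → lzepwadr (sub e→p @4)
  lzepwadr → lzepwad (del r @8)
Edit distance = 3.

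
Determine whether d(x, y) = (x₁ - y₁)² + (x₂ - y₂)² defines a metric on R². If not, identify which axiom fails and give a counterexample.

No. The squared Euclidean distance fails the triangle inequality. Counterexample: x = (0, 0), y = (3, 4), z = (6, 8). d(x,z) = 6² + 8² = 100, but d(x,y) + d(y,z) = (3² + 4²) + (3² + 4²) = 25 + 25 = 50. Since 100 > 50, the triangle inequality is violated. (Note: √d, the ordinary Euclidean distance, IS a metric.)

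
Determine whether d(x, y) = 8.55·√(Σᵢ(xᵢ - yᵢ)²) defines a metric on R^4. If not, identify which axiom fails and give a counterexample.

Yes. The L2 (Euclidean) norm induces a metric on R^4, and multiplying a metric by a positive constant 8.55 > 0 preserves all four axioms: non-negativity (8.55·||x-y|| ≥ 0), identity (8.55·||x-y|| = 0 ⟺ ||x-y|| = 0 ⟺ x = y), symmetry (||x-y|| = ||y-x||), and the triangle inequality (8.55·||x-z|| ≤ 8.55·||x-y|| + 8.55·||y-z||). So d is a metric.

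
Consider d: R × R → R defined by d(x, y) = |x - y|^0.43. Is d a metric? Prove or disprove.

Yes. With 0 < p = 0.43 ≤ 1, d(x,y) = |x-y|^0.43 is a metric on R. Non-negativity and symmetry are immediate; |x-y|^0.43 = 0 ⟺ |x-y| = 0 ⟺ x = y. For the triangle inequality, the function t ↦ t^0.43 is subadditive on [0,∞) when p ≤ 1, so |x-z|^0.43 ≤ (|x-y| + |y-z|)^0.43 ≤ |x-y|^0.43 + |y-z|^0.43.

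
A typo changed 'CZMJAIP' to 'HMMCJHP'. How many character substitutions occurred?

Differing positions: 1, 2, 4, 5, 6. Hamming distance = 5.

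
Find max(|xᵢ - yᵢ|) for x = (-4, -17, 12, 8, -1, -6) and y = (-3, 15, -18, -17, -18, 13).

max(|x_i - y_i|) = max(|-4 - (-3)|, |-17 - 15|, |12 - (-18)|, |8 - (-17)|, |-1 - (-18)|, |-6 - 13|) = max(1, 32, 30, 25, 17, 19) = 32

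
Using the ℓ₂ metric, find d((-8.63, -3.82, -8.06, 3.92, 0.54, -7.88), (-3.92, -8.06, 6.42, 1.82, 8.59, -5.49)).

√(Σ(x_i - y_i)²) = √((-8.63 - (-3.92))² + (-3.82 - (-8.06))² + (-8.06 - 6.42)² + (3.92 - 1.82)² + (0.54 - 8.59)² + (-7.88 - (-5.49))²)
= √((-4.71)² + 4.24² + (-14.48)² + 2.1² + (-8.05)² + (-2.39)²) = √(22.1841 + 17.9776 + 209.6704 + 4.41 + 64.8025 + 5.7121) = √324.7567 ≈ 18.021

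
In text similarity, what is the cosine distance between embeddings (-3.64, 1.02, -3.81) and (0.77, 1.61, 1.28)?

With u = (-3.64, 1.02, -3.81), v = (0.77, 1.61, 1.28):
u·v = (-3.64)·0.77 + 1.02·1.61 + (-3.81)·1.28 = (-2.8028) + 1.6422 + (-4.8768) = -6.0374.
|u| = √((-3.64)² + 1.02² + (-3.81)²) = √(13.2496 + 1.0404 + 14.5161) = √28.8061, |v| = √(0.77² + 1.61² + 1.28²) = √(0.5929 + 2.5921 + 1.6384) = √4.8234.
cos θ = (u·v)/(|u||v|) = -6.0374/(√28.8061·√4.8234) ≈ -0.5122
Cosine distance = 1 - cos θ ≈ 1 - (-0.5122) = 1.5122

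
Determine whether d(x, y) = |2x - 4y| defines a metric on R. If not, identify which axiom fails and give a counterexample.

No. d fails symmetry: d(9, 5) = |2·9 - 4·5| = |-2| = 2, but d(5, 9) = |2·5 - 4·9| = |-26| = 26. Since 2 ≠ 26, d(x,y) ≠ d(y,x) in general.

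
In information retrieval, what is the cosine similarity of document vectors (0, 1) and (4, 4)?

With u = (0, 1), v = (4, 4):
u·v = 0·4 + 1·4 = 0 + 4 = 4.
|u| = √(0² + 1²) = √1, |v| = √(4² + 4²) = √32, so |u||v| = √(1·32) = √32.
cos θ = (u·v)/(|u||v|) = 4/√32 ≈ 0.7071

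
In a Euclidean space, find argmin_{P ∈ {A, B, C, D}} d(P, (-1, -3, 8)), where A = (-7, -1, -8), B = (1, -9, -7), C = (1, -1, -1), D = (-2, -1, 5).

Distances: d(A) ≈ 17.2047, d(B) ≈ 16.2788, d(C) ≈ 9.434, d(D) ≈ 3.7417. Nearest: D = (-2, -1, 5) with distance 3.7417.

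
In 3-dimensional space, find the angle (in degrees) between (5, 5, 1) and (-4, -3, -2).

With u = (5, 5, 1), v = (-4, -3, -2):
u·v = 5·(-4) + 5·(-3) + 1·(-2) = (-20) + (-15) + (-2) = -37.
|u| = √(5² + 5² + 1²) = √51, |v| = √((-4)² + (-3)² + (-2)²) = √29, so |u||v| = √(51·29) = √1479.
cos θ = (u·v)/(|u||v|) = -37/√1479 ≈ -0.962094
θ = arccos(-0.962094) ≈ 164.17°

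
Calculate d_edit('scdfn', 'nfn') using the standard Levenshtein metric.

Let D[i][j] be the edit distance between the first i characters of 'scdfn' and the first j characters of 'nfn', with D[i][0] = i, D[0][j] = j, and D[i][j] = D[i-1][j-1] if the characters match, else 1 + min(D[i-1][j], D[i][j-1], D[i-1][j-1]). Filling the table (rows: prefixes of 'scdfn', columns: prefixes of 'nfn'):
     ε  n  f  n
  ε  0  1  2  3
  s  1  1  2  3
  c  2  2  2  3
  d  3  3  3  3
  f  4  4  3  4
  n  5  4  4  3
The bottom-right entry gives D[5][3] = 3, so no sequence of fewer than 3 edits works. Backtracking through the table gives one optimal edit sequence (3 edits):
  scdfn → cdfn (del s @1)
  cdfn → dfn (del c @1)
  dfn → nfn (sub d→n @1)
Edit distance = 3.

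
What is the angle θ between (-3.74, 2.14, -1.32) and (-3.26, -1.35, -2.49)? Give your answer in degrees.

With u = (-3.74, 2.14, -1.32), v = (-3.26, -1.35, -2.49):
u·v = (-3.74)·(-3.26) + 2.14·(-1.35) + (-1.32)·(-2.49) = 12.1924 + (-2.889) + 3.2868 = 12.5902.
|u| = √((-3.74)² + 2.14² + (-1.32)²) = √(13.9876 + 4.5796 + 1.7424) = √20.3096, |v| = √((-3.26)² + (-1.35)² + (-2.49)²) = √(10.6276 + 1.8225 + 6.2001) = √18.6502.
cos θ = (u·v)/(|u||v|) = 12.5902/(√20.3096·√18.6502) ≈ 0.646905
θ = arccos(0.646905) ≈ 49.69°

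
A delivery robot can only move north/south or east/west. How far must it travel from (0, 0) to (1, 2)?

Σ|x_i - y_i| = |0 - 1| + |0 - 2| = 1 + 2 = 3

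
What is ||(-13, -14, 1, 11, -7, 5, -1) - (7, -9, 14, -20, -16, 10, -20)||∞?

max(|x_i - y_i|) = max(|-13 - 7|, |-14 - (-9)|, |1 - 14|, |11 - (-20)|, |-7 - (-16)|, |5 - 10|, |-1 - (-20)|) = max(20, 5, 13, 31, 9, 5, 19) = 31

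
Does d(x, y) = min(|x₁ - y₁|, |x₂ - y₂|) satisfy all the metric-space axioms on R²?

No. d fails identity of indiscernibles: take x = (0, 0) and y = (0, 6). Then d(x,y) = min(|0 - 0|, |0 - 6|) = min(0, 6) = 0, yet x ≠ y.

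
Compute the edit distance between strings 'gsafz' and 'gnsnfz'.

Let D[i][j] be the edit distance between the first i characters of 'gsafz' and the first j characters of 'gnsnfz', with D[i][0] = i, D[0][j] = j, and D[i][j] = D[i-1][j-1] if the characters match, else 1 + min(D[i-1][j], D[i][j-1], D[i-1][j-1]). Filling the table (rows: prefixes of 'gsafz', columns: prefixes of 'gnsnfz'):
     ε  g  n  s  n  f  z
  ε  0  1  2  3  4  5  6
  g  1  0  1  2  3  4  5
  s  2  1  1  1  2  3  4
  a  3  2  2  2  2  3  4
  f  4  3  3  3  3  2  3
  z  5  4  4  4  4  3  2
The bottom-right entry gives D[5][6] = 2, so no sequence of fewer than 2 edits works. Backtracking through the table gives one optimal edit sequence (2 edits):
  gsafz → gnsafz (ins n @2)
  gnsafz → gnsnfz (sub a→n @4)
Edit distance = 2.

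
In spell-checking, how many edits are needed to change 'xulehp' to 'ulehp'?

Let D[i][j] be the edit distance between the first i characters of 'xulehp' and the first j characters of 'ulehp', with D[i][0] = i, D[0][j] = j, and D[i][j] = D[i-1][j-1] if the characters match, else 1 + min(D[i-1][j], D[i][j-1], D[i-1][j-1]). Filling the table (rows: prefixes of 'xulehp', columns: prefixes of 'ulehp'):
     ε  u  l  e  h  p
  ε  0  1  2  3  4  5
  x  1  1  2  3  4  5
  u  2  1  2  3  4  5
  l  3  2  1  2  3  4
  e  4  3  2  1  2  3
  h  5  4  3  2  1  2
  p  6  5  4  3  2  1
The bottom-right entry gives D[6][5] = 1, so no sequence of fewer than 1 edit works. Backtracking through the table gives one optimal edit sequence (1 edit):
  xulehp → ulehp (del x @1)
Edit distance = 1.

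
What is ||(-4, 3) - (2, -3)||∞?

max(|x_i - y_i|) = max(|-4 - 2|, |3 - (-3)|) = max(6, 6) = 6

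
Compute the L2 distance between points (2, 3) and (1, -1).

(Σ|x_i - y_i|^2)^(1/2) = (|2 - 1|^2 + |3 - (-1)|^2)^(1/2)
= (1^2 + 4^2)^(1/2) = (1 + 16)^(1/2) = (17)^(1/2) ≈ 4.1231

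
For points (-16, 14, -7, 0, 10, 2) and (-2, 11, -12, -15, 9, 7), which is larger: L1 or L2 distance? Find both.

L1 = |-16 - (-2)| + |14 - 11| + |-7 - (-12)| + |0 - (-15)| + |10 - 9| + |2 - 7| = 14 + 3 + 5 + 15 + 1 + 5 = 43
L2 = √(14² + 3² + 5² + 15² + 1² + 5²) = √481 ≈ 21.9317
L1 ≥ L2 always (equality iff movement is along one axis); L1 > L2 here.
Ratio L1/L2 = 43/√481 ≈ 1.9606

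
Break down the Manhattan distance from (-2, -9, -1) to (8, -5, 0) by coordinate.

Σ|x_i - y_i| = |-2 - 8| + |-9 - (-5)| + |-1 - 0| = 10 + 4 + 1 = 15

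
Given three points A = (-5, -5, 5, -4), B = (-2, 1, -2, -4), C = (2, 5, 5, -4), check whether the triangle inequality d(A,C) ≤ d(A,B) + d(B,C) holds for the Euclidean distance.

d(A,B) = √(3² + 6² + 7² + 0²) = √94 ≈ 9.6954, d(B,C) = √(4² + 4² + 7² + 0²) = √81 = 9, d(A,C) = √(7² + 10² + 0² + 0²) = √149 ≈ 12.2066.
d(A,C) ≈ 12.2066 ≤ 9.6954 + 9 = 18.6954. Triangle inequality is satisfied.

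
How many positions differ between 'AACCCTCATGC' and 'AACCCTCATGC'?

Differing positions: none. Hamming distance = 0.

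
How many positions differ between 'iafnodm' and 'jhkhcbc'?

Differing positions: 1, 2, 3, 4, 5, 6, 7. Hamming distance = 7.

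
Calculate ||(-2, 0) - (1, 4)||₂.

√(Σ(x_i - y_i)²) = √((-2 - 1)² + (0 - 4)²)
= √((-3)² + (-4)²) = √(9 + 16) = √25 = 5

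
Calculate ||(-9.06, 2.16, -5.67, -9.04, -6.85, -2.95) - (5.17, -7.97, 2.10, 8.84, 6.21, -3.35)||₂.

√(Σ(x_i - y_i)²) = √((-9.06 - 5.17)² + (2.16 - (-7.97))² + (-5.67 - 2.1)² + (-9.04 - 8.84)² + (-6.85 - 6.21)² + (-2.95 - (-3.35))²)
= √((-14.23)² + 10.13² + (-7.77)² + (-17.88)² + (-13.06)² + 0.4²) = √(202.4929 + 102.6169 + 60.3729 + 319.6944 + 170.5636 + 0.16) = √855.9007 ≈ 29.2558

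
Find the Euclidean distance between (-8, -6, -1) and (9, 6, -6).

√(Σ(x_i - y_i)²) = √((-8 - 9)² + (-6 - 6)² + (-1 - (-6))²)
= √((-17)² + (-12)² + 5²) = √(289 + 144 + 25) = √458 ≈ 21.4009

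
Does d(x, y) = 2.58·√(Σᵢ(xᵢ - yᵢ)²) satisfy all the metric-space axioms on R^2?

Yes. The L2 (Euclidean) norm induces a metric on R^2, and multiplying a metric by a positive constant 2.58 > 0 preserves all four axioms: non-negativity (2.58·||x-y|| ≥ 0), identity (2.58·||x-y|| = 0 ⟺ ||x-y|| = 0 ⟺ x = y), symmetry (||x-y|| = ||y-x||), and the triangle inequality (2.58·||x-z|| ≤ 2.58·||x-y|| + 2.58·||y-z||). So d is a metric.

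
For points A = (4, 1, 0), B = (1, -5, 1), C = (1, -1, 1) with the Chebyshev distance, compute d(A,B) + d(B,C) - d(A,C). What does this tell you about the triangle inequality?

d(A,B) = max(3, 6, 1) = 6, d(B,C) = max(0, 4, 0) = 4, d(A,C) = max(3, 2, 1) = 3.
d(A,B) + d(B,C) - d(A,C) = 6 + 4 - 3 = 10 - 3 = 7. This is ≥ 0, so the triangle inequality holds for these points.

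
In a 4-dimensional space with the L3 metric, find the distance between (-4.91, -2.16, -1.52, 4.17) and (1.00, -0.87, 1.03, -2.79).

(Σ|x_i - y_i|^3)^(1/3) = (|-4.91 - 1|^3 + |-2.16 - (-0.87)|^3 + |-1.52 - 1.03|^3 + |4.17 - (-2.79)|^3)^(1/3)
= (5.91^3 + 1.29^3 + 2.55^3 + 6.96^3)^(1/3) ≈ (206.4251 + 2.1467 + 16.5814 + 337.1535)^(1/3) = (562.3067)^(1/3) ≈ 8.2539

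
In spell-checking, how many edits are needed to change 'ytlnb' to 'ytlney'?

Let D[i][j] be the edit distance between the first i characters of 'ytlnb' and the first j characters of 'ytlney', with D[i][0] = i, D[0][j] = j, and D[i][j] = D[i-1][j-1] if the characters match, else 1 + min(D[i-1][j], D[i][j-1], D[i-1][j-1]). Filling the table (rows: prefixes of 'ytlnb', columns: prefixes of 'ytlney'):
     ε  y  t  l  n  e  y
  ε  0  1  2  3  4  5  6
  y  1  0  1  2  3  4  5
  t  2  1  0  1  2  3  4
  l  3  2  1  0  1  2  3
  n  4  3  2  1  0  1  2
  b  5  4  3  2  1  1  2
The bottom-right entry gives D[5][6] = 2, so no sequence of fewer than 2 edits works. Backtracking through the table gives one optimal edit sequence (2 edits):
  ytlnb → ytlneb (ins e @5)
  ytlneb → ytlney (sub b→y @6)
Edit distance = 2.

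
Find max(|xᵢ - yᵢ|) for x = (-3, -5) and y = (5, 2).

max(|x_i - y_i|) = max(|-3 - 5|, |-5 - 2|) = max(8, 7) = 8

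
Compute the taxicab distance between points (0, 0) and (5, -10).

Σ|x_i - y_i| = |0 - 5| + |0 - (-10)| = 5 + 10 = 15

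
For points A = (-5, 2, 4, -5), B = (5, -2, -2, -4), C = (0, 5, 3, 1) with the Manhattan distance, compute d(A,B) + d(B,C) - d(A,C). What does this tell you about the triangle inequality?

d(A,B) = 10 + 4 + 6 + 1 = 21, d(B,C) = 5 + 7 + 5 + 5 = 22, d(A,C) = 5 + 3 + 1 + 6 = 15.
d(A,B) + d(B,C) - d(A,C) = 21 + 22 - 15 = 43 - 15 = 28. This is ≥ 0, so the triangle inequality holds for these points.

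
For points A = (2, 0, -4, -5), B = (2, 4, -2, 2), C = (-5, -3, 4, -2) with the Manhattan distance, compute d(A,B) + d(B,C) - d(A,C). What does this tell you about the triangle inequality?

d(A,B) = 0 + 4 + 2 + 7 = 13, d(B,C) = 7 + 7 + 6 + 4 = 24, d(A,C) = 7 + 3 + 8 + 3 = 21.
d(A,B) + d(B,C) - d(A,C) = 13 + 24 - 21 = 37 - 21 = 16. This is ≥ 0, so the triangle inequality holds for these points.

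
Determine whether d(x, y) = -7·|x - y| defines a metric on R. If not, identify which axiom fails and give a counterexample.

No. With c = -7 < 0, d fails non-negativity: d(9, 11) = -7·|9 - 11| = -7·2 = -14 < 0.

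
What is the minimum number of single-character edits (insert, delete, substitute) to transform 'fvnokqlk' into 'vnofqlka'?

Let D[i][j] be the edit distance between the first i characters of 'fvnokqlk' and the first j characters of 'vnofqlka', with D[i][0] = i, D[0][j] = j, and D[i][j] = D[i-1][j-1] if the characters match, else 1 + min(D[i-1][j], D[i][j-1], D[i-1][j-1]). Filling the table (rows: prefixes of 'fvnokqlk', columns: prefixes of 'vnofqlka'):
     ε  v  n  o  f  q  l  k  a
  ε  0  1  2  3  4  5  6  7  8
  f  1  1  2  3  3  4  5  6  7
  v  2  1  2  3  4  4  5  6  7
  n  3  2  1  2  3  4  5  6  7
  o  4  3  2  1  2  3  4  5  6
  k  5  4  3  2  2  3  4  4  5
  q  6  5  4  3  3  2  3  4  5
  l  7  6  5  4  4  3  2  3  4
  k  8  7  6  5  5  4  3  2  3
The bottom-right entry gives D[8][8] = 3, so no sequence of fewer than 3 edits works. Backtracking through the table gives one optimal edit sequence (3 edits):
  fvnokqlk → vnokqlk (del f @1)
  vnokqlk → vnofqlk (sub k→f @4)
  vnofqlk → vnofqlka (ins a @8)
Edit distance = 3.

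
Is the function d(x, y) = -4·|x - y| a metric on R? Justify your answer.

No. With c = -4 < 0, d fails non-negativity: d(8, 14) = -4·|8 - 14| = -4·6 = -24 < 0.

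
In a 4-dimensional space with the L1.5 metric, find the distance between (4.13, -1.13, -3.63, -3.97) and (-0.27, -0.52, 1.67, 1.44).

(Σ|x_i - y_i|^1.5)^(1/1.5) = (|4.13 - (-0.27)|^1.5 + |-1.13 - (-0.52)|^1.5 + |-3.63 - 1.67|^1.5 + |-3.97 - 1.44|^1.5)^(1/1.5)
= (4.4^1.5 + 0.61^1.5 + 5.3^1.5 + 5.41^1.5)^(1/1.5) ≈ (9.2295 + 0.4764 + 12.2015 + 12.5833)^(1/1.5) = (34.4907)^(1/1.5) ≈ 10.5958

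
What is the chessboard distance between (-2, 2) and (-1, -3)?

max(|x_i - y_i|) = max(|-2 - (-1)|, |2 - (-3)|) = max(1, 5) = 5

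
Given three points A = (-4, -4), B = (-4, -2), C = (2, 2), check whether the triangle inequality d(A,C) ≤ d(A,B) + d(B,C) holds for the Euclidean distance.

d(A,B) = √(0² + 2²) = √4 = 2, d(B,C) = √(6² + 4²) = √52 ≈ 7.2111, d(A,C) = √(6² + 6²) = √72 ≈ 8.4853.
d(A,C) ≈ 8.4853 ≤ 2 + 7.2111 = 9.2111. Triangle inequality is satisfied.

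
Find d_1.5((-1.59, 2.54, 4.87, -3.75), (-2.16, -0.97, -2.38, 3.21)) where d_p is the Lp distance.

(Σ|x_i - y_i|^1.5)^(1/1.5) = (|-1.59 - (-2.16)|^1.5 + |2.54 - (-0.97)|^1.5 + |4.87 - (-2.38)|^1.5 + |-3.75 - 3.21|^1.5)^(1/1.5)
= (0.57^1.5 + 3.51^1.5 + 7.25^1.5 + 6.96^1.5)^(1/1.5) ≈ (0.4303 + 6.576 + 19.5212 + 18.3617)^(1/1.5) = (44.8892)^(1/1.5) ≈ 12.6307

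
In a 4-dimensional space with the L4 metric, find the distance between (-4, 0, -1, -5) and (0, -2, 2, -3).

(Σ|x_i - y_i|^4)^(1/4) = (|-4 - 0|^4 + |0 - (-2)|^4 + |-1 - 2|^4 + |-5 - (-3)|^4)^(1/4)
= (4^4 + 2^4 + 3^4 + 2^4)^(1/4) = (256 + 16 + 81 + 16)^(1/4) = (369)^(1/4) ≈ 4.3828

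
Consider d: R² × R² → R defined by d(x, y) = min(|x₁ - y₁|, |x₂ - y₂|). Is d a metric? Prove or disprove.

No. d fails identity of indiscernibles: take x = (-3, 0) and y = (-3, 1). Then d(x,y) = min(|-3 - (-3)|, |0 - 1|) = min(0, 1) = 0, yet x ≠ y.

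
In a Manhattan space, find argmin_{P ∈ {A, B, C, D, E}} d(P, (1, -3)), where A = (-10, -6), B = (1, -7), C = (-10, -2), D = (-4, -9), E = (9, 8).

Distances: d(A) = 14, d(B) = 4, d(C) = 12, d(D) = 11, d(E) = 19. Nearest: B = (1, -7) with distance 4.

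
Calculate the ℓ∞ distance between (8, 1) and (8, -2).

max(|x_i - y_i|) = max(|8 - 8|, |1 - (-2)|) = max(0, 3) = 3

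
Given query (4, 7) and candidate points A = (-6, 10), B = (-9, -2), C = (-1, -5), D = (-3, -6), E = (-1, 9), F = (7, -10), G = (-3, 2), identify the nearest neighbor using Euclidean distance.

Distances: d(A) ≈ 10.4403, d(B) ≈ 15.8114, d(C) = 13, d(D) ≈ 14.7648, d(E) ≈ 5.3852, d(F) ≈ 17.2627, d(G) ≈ 8.6023. Nearest: E = (-1, 9) with distance 5.3852.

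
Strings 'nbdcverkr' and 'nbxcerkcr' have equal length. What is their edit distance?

Let D[i][j] be the edit distance between the first i characters of 'nbdcverkr' and the first j characters of 'nbxcerkcr', with D[i][0] = i, D[0][j] = j, and D[i][j] = D[i-1][j-1] if the characters match, else 1 + min(D[i-1][j], D[i][j-1], D[i-1][j-1]). Filling the table (rows: prefixes of 'nbdcverkr', columns: prefixes of 'nbxcerkcr'):
     ε  n  b  x  c  e  r  k  c  r
  ε  0  1  2  3  4  5  6  7  8  9
  n  1  0  1  2  3  4  5  6  7  8
  b  2  1  0  1  2  3  4  5  6  7
  d  3  2  1  1  2  3  4  5  6  7
  c  4  3  2  2  1  2  3  4  5  6
  v  5  4  3  3  2  2  3  4  5  6
  e  6  5  4  4  3  2  3  4  5  6
  r  7  6  5  5  4  3  2  3  4  5
  k  8  7  6  6  5  4  3  2  3  4
  r  9  8  7  7  6  5  4  3  3  3
The bottom-right entry gives D[9][9] = 3, so no sequence of fewer than 3 edits works. Backtracking through the table gives one optimal edit sequence (3 edits):
  nbdcverkr → nbxcverkr (sub d→x @3)
  nbxcverkr → nbxcerkr (del v @5)
  nbxcerkr → nbxcerkcr (ins c @8)
Edit distance = 3.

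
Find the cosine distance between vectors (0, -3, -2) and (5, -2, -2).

With u = (0, -3, -2), v = (5, -2, -2):
u·v = 0·5 + (-3)·(-2) + (-2)·(-2) = 0 + 6 + 4 = 10.
|u| = √(0² + (-3)² + (-2)²) = √13, |v| = √(5² + (-2)² + (-2)²) = √33, so |u||v| = √(13·33) = √429.
cos θ = (u·v)/(|u||v|) = 10/√429 ≈ 0.4828
Cosine distance = 1 - cos θ ≈ 1 - 0.4828 = 0.5172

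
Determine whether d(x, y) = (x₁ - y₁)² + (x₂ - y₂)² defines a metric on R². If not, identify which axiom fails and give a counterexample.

No. The squared Euclidean distance fails the triangle inequality. Counterexample: x = (0, 0), y = (4, 5), z = (8, 10). d(x,z) = 8² + 10² = 164, but d(x,y) + d(y,z) = (4² + 5²) + (4² + 5²) = 41 + 41 = 82. Since 164 > 82, the triangle inequality is violated. (Note: √d, the ordinary Euclidean distance, IS a metric.)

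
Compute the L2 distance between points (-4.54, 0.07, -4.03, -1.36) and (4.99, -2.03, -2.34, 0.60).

(Σ|x_i - y_i|^2)^(1/2) = (|-4.54 - 4.99|^2 + |0.07 - (-2.03)|^2 + |-4.03 - (-2.34)|^2 + |-1.36 - 0.6|^2)^(1/2)
= (9.53^2 + 2.1^2 + 1.69^2 + 1.96^2)^(1/2) = (90.8209 + 4.41 + 2.8561 + 3.8416)^(1/2) = (101.9286)^(1/2) ≈ 10.096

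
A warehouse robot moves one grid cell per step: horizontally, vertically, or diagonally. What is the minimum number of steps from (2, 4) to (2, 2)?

max(|x_i - y_i|) = max(|2 - 2|, |4 - 2|) = max(0, 2) = 2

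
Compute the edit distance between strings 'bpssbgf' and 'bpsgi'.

Let D[i][j] be the edit distance between the first i characters of 'bpssbgf' and the first j characters of 'bpsgi', with D[i][0] = i, D[0][j] = j, and D[i][j] = D[i-1][j-1] if the characters match, else 1 + min(D[i-1][j], D[i][j-1], D[i-1][j-1]). Filling the table (rows: prefixes of 'bpssbgf', columns: prefixes of 'bpsgi'):
     ε  b  p  s  g  i
  ε  0  1  2  3  4  5
  b  1  0  1  2  3  4
  p  2  1  0  1  2  3
  s  3  2  1  0  1  2
  s  4  3  2  1  1  2
  b  5  4  3  2  2  2
  g  6  5  4  3  2  3
  f  7  6  5  4  3  3
The bottom-right entry gives D[7][5] = 3, so no sequence of fewer than 3 edits works. Backtracking through the table gives one optimal edit sequence (3 edits):
  bpssbgf → bpsbgf (del s @3)
  bpsbgf → bpsgf (del b @4)
  bpsgf → bpsgi (sub f→i @5)
Edit distance = 3.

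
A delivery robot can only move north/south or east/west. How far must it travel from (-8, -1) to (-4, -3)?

Σ|x_i - y_i| = |-8 - (-4)| + |-1 - (-3)| = 4 + 2 = 6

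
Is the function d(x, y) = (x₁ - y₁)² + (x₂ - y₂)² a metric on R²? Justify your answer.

No. The squared Euclidean distance fails the triangle inequality. Counterexample: x = (0, 0), y = (1, 1), z = (2, 2). d(x,z) = 2² + 2² = 8, but d(x,y) + d(y,z) = (1² + 1²) + (1² + 1²) = 2 + 2 = 4. Since 8 > 4, the triangle inequality is violated. (Note: √d, the ordinary Euclidean distance, IS a metric.)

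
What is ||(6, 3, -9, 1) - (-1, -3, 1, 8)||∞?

max(|x_i - y_i|) = max(|6 - (-1)|, |3 - (-3)|, |-9 - 1|, |1 - 8|) = max(7, 6, 10, 7) = 10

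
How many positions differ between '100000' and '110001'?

Differing positions: 2, 6. Hamming distance = 2.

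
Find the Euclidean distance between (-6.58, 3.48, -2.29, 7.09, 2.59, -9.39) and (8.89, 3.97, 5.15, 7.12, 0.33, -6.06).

√(Σ(x_i - y_i)²) = √((-6.58 - 8.89)² + (3.48 - 3.97)² + (-2.29 - 5.15)² + (7.09 - 7.12)² + (2.59 - 0.33)² + (-9.39 - (-6.06))²)
= √((-15.47)² + (-0.49)² + (-7.44)² + (-0.03)² + 2.26² + (-3.33)²) = √(239.3209 + 0.2401 + 55.3536 + 0.0009 + 5.1076 + 11.0889) = √311.112 ≈ 17.6384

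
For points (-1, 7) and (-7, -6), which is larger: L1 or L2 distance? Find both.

L1 = |-1 - (-7)| + |7 - (-6)| = 6 + 13 = 19
L2 = √(6² + 13²) = √205 ≈ 14.3178
L1 ≥ L2 always (equality iff movement is along one axis); L1 > L2 here.
Ratio L1/L2 = 19/√205 ≈ 1.327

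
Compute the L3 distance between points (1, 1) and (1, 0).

(Σ|x_i - y_i|^3)^(1/3) = (|1 - 1|^3 + |1 - 0|^3)^(1/3)
= (0^3 + 1^3)^(1/3) = (0 + 1)^(1/3) = (1)^(1/3) = 1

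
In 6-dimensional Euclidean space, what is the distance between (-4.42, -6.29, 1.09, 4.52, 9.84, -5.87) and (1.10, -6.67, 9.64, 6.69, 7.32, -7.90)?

√(Σ(x_i - y_i)²) = √((-4.42 - 1.1)² + (-6.29 - (-6.67))² + (1.09 - 9.64)² + (4.52 - 6.69)² + (9.84 - 7.32)² + (-5.87 - (-7.9))²)
= √((-5.52)² + 0.38² + (-8.55)² + (-2.17)² + 2.52² + 2.03²) = √(30.4704 + 0.1444 + 73.1025 + 4.7089 + 6.3504 + 4.1209) = √118.8975 ≈ 10.904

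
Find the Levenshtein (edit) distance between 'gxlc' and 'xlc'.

Let D[i][j] be the edit distance between the first i characters of 'gxlc' and the first j characters of 'xlc', with D[i][0] = i, D[0][j] = j, and D[i][j] = D[i-1][j-1] if the characters match, else 1 + min(D[i-1][j], D[i][j-1], D[i-1][j-1]). Filling the table (rows: prefixes of 'gxlc', columns: prefixes of 'xlc'):
     ε  x  l  c
  ε  0  1  2  3
  g  1  1  2  3
  x  2  1  2  3
  l  3  2  1  2
  c  4  3  2  1
The bottom-right entry gives D[4][3] = 1, so no sequence of fewer than 1 edit works. Backtracking through the table gives one optimal edit sequence (1 edit):
  gxlc → xlc (del g @1)
Edit distance = 1.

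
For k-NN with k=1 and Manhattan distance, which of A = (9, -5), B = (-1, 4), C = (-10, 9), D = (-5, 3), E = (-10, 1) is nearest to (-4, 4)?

Distances: d(A) = 22, d(B) = 3, d(C) = 11, d(D) = 2, d(E) = 9. Nearest: D = (-5, 3) with distance 2.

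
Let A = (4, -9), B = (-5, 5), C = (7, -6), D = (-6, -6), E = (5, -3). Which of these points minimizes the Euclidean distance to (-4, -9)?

Distances: d(A) = 8, d(B) ≈ 14.0357, d(C) ≈ 11.4018, d(D) ≈ 3.6056, d(E) ≈ 10.8167. Nearest: D = (-6, -6) with distance 3.6056.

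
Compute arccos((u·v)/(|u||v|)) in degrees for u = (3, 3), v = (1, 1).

With u = (3, 3), v = (1, 1):
u·v = 3·1 + 3·1 = 3 + 3 = 6.
|u| = √(3² + 3²) = √18, |v| = √(1² + 1²) = √2, so |u||v| = √(18·2) = √36 = 6.
cos θ = (u·v)/(|u||v|) = 6/6 = 1 (the vectors are parallel, pointing the same way)
θ = arccos(1) = 0°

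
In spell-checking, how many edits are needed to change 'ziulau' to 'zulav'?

Let D[i][j] be the edit distance between the first i characters of 'ziulau' and the first j characters of 'zulav', with D[i][0] = i, D[0][j] = j, and D[i][j] = D[i-1][j-1] if the characters match, else 1 + min(D[i-1][j], D[i][j-1], D[i-1][j-1]). Filling the table (rows: prefixes of 'ziulau', columns: prefixes of 'zulav'):
     ε  z  u  l  a  v
  ε  0  1  2  3  4  5
  z  1  0  1  2  3  4
  i  2  1  1  2  3  4
  u  3  2  1  2  3  4
  l  4  3  2  1  2  3
  a  5  4  3  2  1  2
  u  6  5  4  3  2  2
The bottom-right entry gives D[6][5] = 2, so no sequence of fewer than 2 edits works. Backtracking through the table gives one optimal edit sequence (2 edits):
  ziulau → zulau (del i @2)
  zulau → zulav (sub u→v @5)
Edit distance = 2.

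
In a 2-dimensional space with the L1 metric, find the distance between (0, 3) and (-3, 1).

Σ|x_i - y_i| = |0 - (-3)| + |3 - 1| = 3 + 2 = 5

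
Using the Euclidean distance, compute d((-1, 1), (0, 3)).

(Σ|x_i - y_i|^2)^(1/2) = (|-1 - 0|^2 + |1 - 3|^2)^(1/2)
= (1^2 + 2^2)^(1/2) = (1 + 4)^(1/2) = (5)^(1/2) ≈ 2.2361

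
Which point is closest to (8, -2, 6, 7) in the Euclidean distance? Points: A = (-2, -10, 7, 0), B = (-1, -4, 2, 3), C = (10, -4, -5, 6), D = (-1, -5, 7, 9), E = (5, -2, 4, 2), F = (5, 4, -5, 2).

Distances: d(A) ≈ 14.6287, d(B) ≈ 10.8167, d(C) ≈ 11.4018, d(D) ≈ 9.7468, d(E) ≈ 6.1644, d(F) ≈ 13.8203. Nearest: E = (5, -2, 4, 2) with distance 6.1644.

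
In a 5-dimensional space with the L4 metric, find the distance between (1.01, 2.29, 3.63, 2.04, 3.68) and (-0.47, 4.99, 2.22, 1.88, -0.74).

(Σ|x_i - y_i|^4)^(1/4) = (|1.01 - (-0.47)|^4 + |2.29 - 4.99|^4 + |3.63 - 2.22|^4 + |2.04 - 1.88|^4 + |3.68 - (-0.74)|^4)^(1/4)
= (1.48^4 + 2.7^4 + 1.41^4 + 0.16^4 + 4.42^4)^(1/4) ≈ (4.7979 + 53.1441 + 3.9525 + 0.0007 + 381.6709)^(1/4) = (443.5661)^(1/4) ≈ 4.5892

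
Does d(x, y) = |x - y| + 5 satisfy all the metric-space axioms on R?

No. d fails identity of indiscernibles (specifically d(x,x) = 0): d(2, 2) = |2 - 2| + 5 = 0 + 5 = 5 ≠ 0.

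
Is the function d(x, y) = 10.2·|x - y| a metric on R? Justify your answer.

Yes. Since |x - y| is a metric on R and 10.2 > 0, the positive scalar multiple 10.2·|x - y| is also a metric: scaling by a positive constant preserves non-negativity, identity (d=0 ⟺ |x-y|=0 ⟺ x=y), symmetry, and the triangle inequality.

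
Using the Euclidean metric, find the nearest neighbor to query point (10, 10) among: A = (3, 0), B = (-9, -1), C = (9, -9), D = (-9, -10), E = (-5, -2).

Distances: d(A) ≈ 12.2066, d(B) ≈ 21.9545, d(C) ≈ 19.0263, d(D) ≈ 27.5862, d(E) ≈ 19.2094. Nearest: A = (3, 0) with distance 12.2066.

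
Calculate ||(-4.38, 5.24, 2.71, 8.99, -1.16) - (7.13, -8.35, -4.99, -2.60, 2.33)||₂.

√(Σ(x_i - y_i)²) = √((-4.38 - 7.13)² + (5.24 - (-8.35))² + (2.71 - (-4.99))² + (8.99 - (-2.6))² + (-1.16 - 2.33)²)
= √((-11.51)² + 13.59² + 7.7² + 11.59² + (-3.49)²) = √(132.4801 + 184.6881 + 59.29 + 134.3281 + 12.1801) = √522.9664 ≈ 22.8685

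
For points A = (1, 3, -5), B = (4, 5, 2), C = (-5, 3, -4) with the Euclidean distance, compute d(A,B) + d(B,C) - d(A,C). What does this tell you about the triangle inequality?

d(A,B) = √(3² + 2² + 7²) = √62 ≈ 7.874, d(B,C) = √(9² + 2² + 6²) = √121 = 11, d(A,C) = √(6² + 0² + 1²) = √37 ≈ 6.0828.
d(A,B) + d(B,C) - d(A,C) = 7.874 + 11 - 6.0828 = 18.874 - 6.0828 = 12.7912 (to 4 decimal places). This is ≥ 0, so the triangle inequality holds for these points.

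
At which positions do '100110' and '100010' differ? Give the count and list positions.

Differing positions: 4. Hamming distance = 1.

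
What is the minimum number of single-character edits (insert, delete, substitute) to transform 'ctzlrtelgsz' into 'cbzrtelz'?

Let D[i][j] be the edit distance between the first i characters of 'ctzlrtelgsz' and the first j characters of 'cbzrtelz', with D[i][0] = i, D[0][j] = j, and D[i][j] = D[i-1][j-1] if the characters match, else 1 + min(D[i-1][j], D[i][j-1], D[i-1][j-1]). Filling the table (rows: prefixes of 'ctzlrtelgsz', columns: prefixes of 'cbzrtelz'):
     ε  c  b  z  r  t  e  l  z
  ε  0  1  2  3  4  5  6  7  8
  c  1  0  1  2  3  4  5  6  7
  t  2  1  1  2  3  3  4  5  6
  z  3  2  2  1  2  3  4  5  5
  l  4  3  3  2  2  3  4  4  5
  r  5  4  4  3  2  3  4  5  5
  t  6  5  5  4  3  2  3  4  5
  e  7  6  6  5  4  3  2  3  4
  l  8  7  7  6  5  4  3  2  3
  g  9  8  8  7  6  5  4  3  3
  s 10  9  9  8  7  6  5  4  4
  z 11 10 10  9  8  7  6  5  4
The bottom-right entry gives D[11][8] = 4, so no sequence of fewer than 4 edits works. Backtracking through the table gives one optimal edit sequence (4 edits):
  ctzlrtelgsz → cbzlrtelgsz (sub t→b @2)
  cbzlrtelgsz → cbzrtelgsz (del l @4)
  cbzrtelgsz → cbzrtelsz (del g @8)
  cbzrtelsz → cbzrtelz (del s @8)
Edit distance = 4.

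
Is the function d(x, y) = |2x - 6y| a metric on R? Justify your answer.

No. d fails symmetry: d(5, 7) = |2·5 - 6·7| = |-32| = 32, but d(7, 5) = |2·7 - 6·5| = |-16| = 16. Since 32 ≠ 16, d(x,y) ≠ d(y,x) in general.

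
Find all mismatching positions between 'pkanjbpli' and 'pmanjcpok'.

Differing positions: 2, 6, 8, 9. Hamming distance = 4.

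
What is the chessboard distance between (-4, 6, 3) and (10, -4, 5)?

max(|x_i - y_i|) = max(|-4 - 10|, |6 - (-4)|, |3 - 5|) = max(14, 10, 2) = 14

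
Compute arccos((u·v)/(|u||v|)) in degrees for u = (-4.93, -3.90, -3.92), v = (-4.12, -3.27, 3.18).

With u = (-4.93, -3.90, -3.92), v = (-4.12, -3.27, 3.18):
u·v = (-4.93)·(-4.12) + (-3.9)·(-3.27) + (-3.92)·3.18 = 20.3116 + 12.753 + (-12.4656) = 20.599.
|u| = √((-4.93)² + (-3.9)² + (-3.92)²) = √(24.3049 + 15.21 + 15.3664) = √54.8813, |v| = √((-4.12)² + (-3.27)² + 3.18²) = √(16.9744 + 10.6929 + 10.1124) = √37.7797.
cos θ = (u·v)/(|u||v|) = 20.599/(√54.8813·√37.7797) ≈ 0.452381
θ = arccos(0.452381) ≈ 63.1°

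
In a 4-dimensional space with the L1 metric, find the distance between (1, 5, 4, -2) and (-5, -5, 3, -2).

Σ|x_i - y_i| = |1 - (-5)| + |5 - (-5)| + |4 - 3| + |-2 - (-2)| = 6 + 10 + 1 + 0 = 17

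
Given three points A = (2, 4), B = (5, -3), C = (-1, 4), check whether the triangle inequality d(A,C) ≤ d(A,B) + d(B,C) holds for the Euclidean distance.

d(A,B) = √(3² + 7²) = √58 ≈ 7.6158, d(B,C) = √(6² + 7²) = √85 ≈ 9.2195, d(A,C) = √(3² + 0²) = √9 = 3.
d(A,C) = 3 ≤ 7.6158 + 9.2195 = 16.8353. Triangle inequality is satisfied.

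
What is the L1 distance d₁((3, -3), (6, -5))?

Σ|x_i - y_i| = |3 - 6| + |-3 - (-5)| = 3 + 2 = 5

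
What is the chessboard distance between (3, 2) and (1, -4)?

max(|x_i - y_i|) = max(|3 - 1|, |2 - (-4)|) = max(2, 6) = 6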